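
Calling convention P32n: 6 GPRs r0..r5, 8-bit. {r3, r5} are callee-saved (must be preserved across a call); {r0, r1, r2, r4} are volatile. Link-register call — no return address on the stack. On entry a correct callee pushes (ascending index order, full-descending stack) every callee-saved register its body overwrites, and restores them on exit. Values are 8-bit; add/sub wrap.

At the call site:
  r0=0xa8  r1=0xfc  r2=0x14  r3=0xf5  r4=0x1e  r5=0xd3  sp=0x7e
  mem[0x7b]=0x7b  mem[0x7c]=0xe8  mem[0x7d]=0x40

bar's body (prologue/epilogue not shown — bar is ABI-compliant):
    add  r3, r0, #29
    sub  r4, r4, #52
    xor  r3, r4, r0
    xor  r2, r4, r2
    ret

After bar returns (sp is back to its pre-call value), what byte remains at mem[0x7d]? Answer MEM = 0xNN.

prologue: push r3 -> mem[0x7d]=0xf5, sp=0x7d
body[0] add  r3, r0, #29 -> r3=0xc5
body[1] sub  r4, r4, #52 -> r4=0xea
body[2] xor  r3, r4, r0 -> r3=0x42
body[3] xor  r2, r4, r2 -> r2=0xfe
epilogue: pop r3=0xf5, sp=0x7e
prologue pushed ['r3'] at ['0x7d']

MEM = 0xf5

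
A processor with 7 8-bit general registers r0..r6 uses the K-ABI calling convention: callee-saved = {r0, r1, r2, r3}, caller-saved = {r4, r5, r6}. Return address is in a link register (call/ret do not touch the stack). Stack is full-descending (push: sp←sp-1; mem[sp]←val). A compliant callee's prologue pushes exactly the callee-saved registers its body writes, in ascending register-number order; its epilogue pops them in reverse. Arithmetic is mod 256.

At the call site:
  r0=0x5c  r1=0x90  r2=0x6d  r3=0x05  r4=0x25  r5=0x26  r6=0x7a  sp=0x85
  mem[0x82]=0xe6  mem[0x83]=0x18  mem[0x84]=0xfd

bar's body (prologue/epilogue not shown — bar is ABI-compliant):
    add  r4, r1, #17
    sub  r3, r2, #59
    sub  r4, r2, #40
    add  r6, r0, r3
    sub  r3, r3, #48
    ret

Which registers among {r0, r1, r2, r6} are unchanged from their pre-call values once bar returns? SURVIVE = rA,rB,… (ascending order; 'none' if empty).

prologue: push r3 -> mem[0x84]=0x05, sp=0x84
body[0] add  r4, r1, #17 -> r4=0xa1
body[1] sub  r3, r2, #59 -> r3=0x32
body[2] sub  r4, r2, #40 -> r4=0x45
body[3] add  r6, r0, r3 -> r6=0x8e
body[4] sub  r3, r3, #48 -> r3=0x02
epilogue: pop r3=0x05, sp=0x85
r0: callee-saved, written=False
r1: callee-saved, written=False
r2: callee-saved, written=False
r6: caller-saved, written=True

SURVIVE = r0,r1,r2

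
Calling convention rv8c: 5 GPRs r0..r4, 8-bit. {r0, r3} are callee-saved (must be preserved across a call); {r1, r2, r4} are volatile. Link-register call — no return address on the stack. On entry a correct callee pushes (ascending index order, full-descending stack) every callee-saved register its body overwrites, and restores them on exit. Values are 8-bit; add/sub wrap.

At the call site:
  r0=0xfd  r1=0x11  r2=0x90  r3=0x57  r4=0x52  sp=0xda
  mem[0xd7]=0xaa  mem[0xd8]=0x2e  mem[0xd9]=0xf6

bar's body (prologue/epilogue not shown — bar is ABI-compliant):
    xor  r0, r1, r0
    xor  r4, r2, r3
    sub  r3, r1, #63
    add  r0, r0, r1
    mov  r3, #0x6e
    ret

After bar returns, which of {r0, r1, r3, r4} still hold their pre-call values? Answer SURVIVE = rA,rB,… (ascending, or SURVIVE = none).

SURVIVE = r0,r1,r3

prologue: push r0 -> mem[0xd9]=0xfd, sp=0xd9
prologue: push r3 -> mem[0xd8]=0x57, sp=0xd8
body[0] xor  r0, r1, r0 -> r0=0xec
body[1] xor  r4, r2, r3 -> r4=0xc7
body[2] sub  r3, r1, #63 -> r3=0xd2
body[3] add  r0, r0, r1 -> r0=0xfd
body[4] mov  r3, #0x6e -> r3=0x6e
epilogue: pop r3=0x57, sp=0xd9
epilogue: pop r0=0xfd, sp=0xda
r0: callee-saved, written=True
r1: caller-saved, written=False
r3: callee-saved, written=True
r4: caller-saved, written=True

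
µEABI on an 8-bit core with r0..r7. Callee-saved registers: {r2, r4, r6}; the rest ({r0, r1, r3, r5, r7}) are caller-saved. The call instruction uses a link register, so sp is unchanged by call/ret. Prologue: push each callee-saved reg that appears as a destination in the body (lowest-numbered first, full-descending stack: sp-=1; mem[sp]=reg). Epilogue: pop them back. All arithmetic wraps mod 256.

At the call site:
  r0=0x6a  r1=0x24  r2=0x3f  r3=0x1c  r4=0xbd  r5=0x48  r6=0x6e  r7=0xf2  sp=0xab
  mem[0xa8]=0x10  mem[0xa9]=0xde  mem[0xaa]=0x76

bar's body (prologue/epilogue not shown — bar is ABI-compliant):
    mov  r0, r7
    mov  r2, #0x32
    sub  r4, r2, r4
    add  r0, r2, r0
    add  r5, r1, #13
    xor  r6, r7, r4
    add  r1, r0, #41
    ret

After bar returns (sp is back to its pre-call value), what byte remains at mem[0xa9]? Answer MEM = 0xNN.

MEM = 0xbd

prologue: push r2 → mem[0xaa]=0x3f, sp=0xaa
prologue: push r4 → mem[0xa9]=0xbd, sp=0xa9
prologue: push r6 → mem[0xa8]=0x6e, sp=0xa8
body[0] mov  r0, r7 → r0=0xf2
body[1] mov  r2, #0x32 → r2=0x32
body[2] sub  r4, r2, r4 → r4=0x75
body[3] add  r0, r2, r0 → r0=0x24
body[4] add  r5, r1, #13 → r5=0x31
body[5] xor  r6, r7, r4 → r6=0x87
body[6] add  r1, r0, #41 → r1=0x4d
epilogue: pop r6=0x6e, sp=0xa9
epilogue: pop r4=0xbd, sp=0xaa
epilogue: pop r2=0x3f, sp=0xab
prologue pushed ['r2', 'r4', 'r6'] at ['0xaa', '0xa9', '0xa8']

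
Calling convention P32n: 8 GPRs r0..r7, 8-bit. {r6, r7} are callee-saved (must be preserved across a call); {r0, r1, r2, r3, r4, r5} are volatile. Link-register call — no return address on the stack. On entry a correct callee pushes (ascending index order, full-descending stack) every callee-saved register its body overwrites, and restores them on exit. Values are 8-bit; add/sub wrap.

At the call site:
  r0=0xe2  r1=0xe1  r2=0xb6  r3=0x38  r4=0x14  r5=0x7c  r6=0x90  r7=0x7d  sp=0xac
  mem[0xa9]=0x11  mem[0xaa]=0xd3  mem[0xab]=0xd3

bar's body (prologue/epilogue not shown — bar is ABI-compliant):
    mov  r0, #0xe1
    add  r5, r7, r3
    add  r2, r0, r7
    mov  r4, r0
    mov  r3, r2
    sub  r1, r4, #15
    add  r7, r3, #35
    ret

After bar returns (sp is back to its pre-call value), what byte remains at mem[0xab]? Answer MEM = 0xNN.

prologue: push r7 → mem[0xab]=0x7d, sp=0xab
body[0] mov  r0, #0xe1 → r0=0xe1
body[1] add  r5, r7, r3 → r5=0xb5
body[2] add  r2, r0, r7 → r2=0x5e
body[3] mov  r4, r0 → r4=0xe1
body[4] mov  r3, r2 → r3=0x5e
body[5] sub  r1, r4, #15 → r1=0xd2
body[6] add  r7, r3, #35 → r7=0x81
epilogue: pop r7=0x7d, sp=0xac
prologue pushed ['r7'] at ['0xab']

MEM = 0x7d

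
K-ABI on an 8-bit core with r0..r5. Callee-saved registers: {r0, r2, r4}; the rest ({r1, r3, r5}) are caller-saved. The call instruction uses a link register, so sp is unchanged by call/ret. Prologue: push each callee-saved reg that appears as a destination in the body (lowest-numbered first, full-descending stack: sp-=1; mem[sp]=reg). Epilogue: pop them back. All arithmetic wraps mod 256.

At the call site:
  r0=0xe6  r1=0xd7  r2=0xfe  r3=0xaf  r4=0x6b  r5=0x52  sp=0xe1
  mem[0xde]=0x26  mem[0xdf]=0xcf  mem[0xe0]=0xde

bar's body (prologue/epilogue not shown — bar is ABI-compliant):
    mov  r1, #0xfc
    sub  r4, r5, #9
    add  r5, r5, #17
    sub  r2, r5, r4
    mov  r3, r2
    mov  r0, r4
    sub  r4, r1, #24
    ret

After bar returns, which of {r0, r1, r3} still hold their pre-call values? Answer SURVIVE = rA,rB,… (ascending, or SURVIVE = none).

SURVIVE = r0

prologue: push r0 -> mem[0xe0]=0xe6, sp=0xe0
prologue: push r2 -> mem[0xdf]=0xfe, sp=0xdf
prologue: push r4 -> mem[0xde]=0x6b, sp=0xde
body[0] mov  r1, #0xfc -> r1=0xfc
body[1] sub  r4, r5, #9 -> r4=0x49
body[2] add  r5, r5, #17 -> r5=0x63
body[3] sub  r2, r5, r4 -> r2=0x1a
body[4] mov  r3, r2 -> r3=0x1a
body[5] mov  r0, r4 -> r0=0x49
body[6] sub  r4, r1, #24 -> r4=0xe4
epilogue: pop r4=0x6b, sp=0xdf
epilogue: pop r2=0xfe, sp=0xe0
epilogue: pop r0=0xe6, sp=0xe1
r0: callee-saved, written=True
r1: caller-saved, written=True
r3: caller-saved, written=True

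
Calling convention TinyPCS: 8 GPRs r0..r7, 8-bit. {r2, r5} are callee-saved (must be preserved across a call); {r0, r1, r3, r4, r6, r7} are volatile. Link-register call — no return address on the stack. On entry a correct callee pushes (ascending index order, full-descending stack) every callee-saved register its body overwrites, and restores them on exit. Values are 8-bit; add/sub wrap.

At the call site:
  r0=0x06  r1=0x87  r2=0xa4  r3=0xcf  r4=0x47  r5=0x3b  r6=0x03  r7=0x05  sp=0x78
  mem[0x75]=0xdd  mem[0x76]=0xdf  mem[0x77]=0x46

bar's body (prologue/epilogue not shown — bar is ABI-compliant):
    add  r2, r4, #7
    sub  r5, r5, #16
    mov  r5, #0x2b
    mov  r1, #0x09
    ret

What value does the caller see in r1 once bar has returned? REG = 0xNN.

REG = 0x09

prologue: push r2 -> mem[0x77]=0xa4, sp=0x77
prologue: push r5 -> mem[0x76]=0x3b, sp=0x76
body[0] add  r2, r4, #7 -> r2=0x4e
body[1] sub  r5, r5, #16 -> r5=0x2b
body[2] mov  r5, #0x2b -> r5=0x2b
body[3] mov  r1, #0x09 -> r1=0x09
epilogue: pop r5=0x3b, sp=0x77
epilogue: pop r2=0xa4, sp=0x78
r1 is caller-saved -> body value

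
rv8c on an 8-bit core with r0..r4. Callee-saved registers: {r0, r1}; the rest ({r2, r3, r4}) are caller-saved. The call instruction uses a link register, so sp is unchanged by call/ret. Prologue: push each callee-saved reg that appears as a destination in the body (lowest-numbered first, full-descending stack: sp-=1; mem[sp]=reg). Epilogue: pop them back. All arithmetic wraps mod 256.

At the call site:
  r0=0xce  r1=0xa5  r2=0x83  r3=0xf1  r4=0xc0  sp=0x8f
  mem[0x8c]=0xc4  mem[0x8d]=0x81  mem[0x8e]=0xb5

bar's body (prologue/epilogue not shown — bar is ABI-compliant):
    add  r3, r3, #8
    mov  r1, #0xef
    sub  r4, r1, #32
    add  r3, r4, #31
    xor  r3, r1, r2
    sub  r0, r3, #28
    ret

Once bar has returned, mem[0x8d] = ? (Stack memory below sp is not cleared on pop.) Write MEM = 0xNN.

MEM = 0xa5

prologue: push r0 → mem[0x8e]=0xce, sp=0x8e
prologue: push r1 → mem[0x8d]=0xa5, sp=0x8d
body[0] add  r3, r3, #8 → r3=0xf9
body[1] mov  r1, #0xef → r1=0xef
body[2] sub  r4, r1, #32 → r4=0xcf
body[3] add  r3, r4, #31 → r3=0xee
body[4] xor  r3, r1, r2 → r3=0x6c
body[5] sub  r0, r3, #28 → r0=0x50
epilogue: pop r1=0xa5, sp=0x8e
epilogue: pop r0=0xce, sp=0x8f
prologue pushed ['r0', 'r1'] at ['0x8e', '0x8d']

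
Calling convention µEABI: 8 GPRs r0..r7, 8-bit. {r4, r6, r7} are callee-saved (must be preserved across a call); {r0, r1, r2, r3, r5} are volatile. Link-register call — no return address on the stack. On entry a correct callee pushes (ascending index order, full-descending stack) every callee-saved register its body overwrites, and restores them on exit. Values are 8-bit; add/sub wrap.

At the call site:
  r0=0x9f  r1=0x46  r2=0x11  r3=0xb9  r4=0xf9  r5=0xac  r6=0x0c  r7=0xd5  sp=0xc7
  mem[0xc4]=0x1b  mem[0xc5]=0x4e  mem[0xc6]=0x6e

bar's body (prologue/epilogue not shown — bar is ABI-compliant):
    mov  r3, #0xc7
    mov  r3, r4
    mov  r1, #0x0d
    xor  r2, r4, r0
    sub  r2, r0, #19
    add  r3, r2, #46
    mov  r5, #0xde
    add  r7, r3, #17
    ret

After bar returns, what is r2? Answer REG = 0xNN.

prologue: push r7 → mem[0xc6]=0xd5, sp=0xc6
body[0] mov  r3, #0xc7 → r3=0xc7
body[1] mov  r3, r4 → r3=0xf9
body[2] mov  r1, #0x0d → r1=0x0d
body[3] xor  r2, r4, r0 → r2=0x66
body[4] sub  r2, r0, #19 → r2=0x8c
body[5] add  r3, r2, #46 → r3=0xba
body[6] mov  r5, #0xde → r5=0xde
body[7] add  r7, r3, #17 → r7=0xcb
epilogue: pop r7=0xd5, sp=0xc7
r2 is caller-saved → body value

REG = 0x8c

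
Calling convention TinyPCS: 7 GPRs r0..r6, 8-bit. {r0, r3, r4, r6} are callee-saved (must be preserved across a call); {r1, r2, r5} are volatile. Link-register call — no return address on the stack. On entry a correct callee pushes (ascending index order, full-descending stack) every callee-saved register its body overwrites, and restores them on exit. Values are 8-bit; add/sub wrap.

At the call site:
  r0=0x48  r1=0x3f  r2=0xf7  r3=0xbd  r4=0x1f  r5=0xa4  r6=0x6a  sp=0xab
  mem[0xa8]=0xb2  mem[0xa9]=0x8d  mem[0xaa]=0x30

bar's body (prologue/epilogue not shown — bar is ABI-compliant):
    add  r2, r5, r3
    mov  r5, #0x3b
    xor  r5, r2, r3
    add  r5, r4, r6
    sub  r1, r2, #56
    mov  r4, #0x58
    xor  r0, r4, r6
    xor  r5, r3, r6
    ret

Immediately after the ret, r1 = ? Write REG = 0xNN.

prologue: push r0 → mem[0xaa]=0x48, sp=0xaa
prologue: push r4 → mem[0xa9]=0x1f, sp=0xa9
body[0] add  r2, r5, r3 → r2=0x61
body[1] mov  r5, #0x3b → r5=0x3b
body[2] xor  r5, r2, r3 → r5=0xdc
body[3] add  r5, r4, r6 → r5=0x89
body[4] sub  r1, r2, #56 → r1=0x29
body[5] mov  r4, #0x58 → r4=0x58
body[6] xor  r0, r4, r6 → r0=0x32
body[7] xor  r5, r3, r6 → r5=0xd7
epilogue: pop r4=0x1f, sp=0xaa
epilogue: pop r0=0x48, sp=0xab
r1 is caller-saved → body value

REG = 0x29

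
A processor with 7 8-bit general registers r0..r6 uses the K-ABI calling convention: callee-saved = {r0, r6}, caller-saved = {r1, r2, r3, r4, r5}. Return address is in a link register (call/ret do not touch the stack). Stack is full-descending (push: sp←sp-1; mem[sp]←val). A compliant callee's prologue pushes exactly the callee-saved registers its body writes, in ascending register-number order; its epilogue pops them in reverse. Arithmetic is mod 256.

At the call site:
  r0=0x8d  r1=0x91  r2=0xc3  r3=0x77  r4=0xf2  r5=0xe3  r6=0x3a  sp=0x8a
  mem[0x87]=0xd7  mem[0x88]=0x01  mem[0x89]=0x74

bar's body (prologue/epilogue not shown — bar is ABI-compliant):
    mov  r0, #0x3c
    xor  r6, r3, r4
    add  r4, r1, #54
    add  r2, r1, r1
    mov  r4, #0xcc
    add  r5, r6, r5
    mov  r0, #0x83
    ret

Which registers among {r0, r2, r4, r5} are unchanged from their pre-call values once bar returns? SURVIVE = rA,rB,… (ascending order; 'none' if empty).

SURVIVE = r0

prologue: push r0 → mem[0x89]=0x8d, sp=0x89
prologue: push r6 → mem[0x88]=0x3a, sp=0x88
body[0] mov  r0, #0x3c → r0=0x3c
body[1] xor  r6, r3, r4 → r6=0x85
body[2] add  r4, r1, #54 → r4=0xc7
body[3] add  r2, r1, r1 → r2=0x22
body[4] mov  r4, #0xcc → r4=0xcc
body[5] add  r5, r6, r5 → r5=0x68
body[6] mov  r0, #0x83 → r0=0x83
epilogue: pop r6=0x3a, sp=0x89
epilogue: pop r0=0x8d, sp=0x8a
r0: callee-saved, written=True
r2: caller-saved, written=True
r4: caller-saved, written=True
r5: caller-saved, written=True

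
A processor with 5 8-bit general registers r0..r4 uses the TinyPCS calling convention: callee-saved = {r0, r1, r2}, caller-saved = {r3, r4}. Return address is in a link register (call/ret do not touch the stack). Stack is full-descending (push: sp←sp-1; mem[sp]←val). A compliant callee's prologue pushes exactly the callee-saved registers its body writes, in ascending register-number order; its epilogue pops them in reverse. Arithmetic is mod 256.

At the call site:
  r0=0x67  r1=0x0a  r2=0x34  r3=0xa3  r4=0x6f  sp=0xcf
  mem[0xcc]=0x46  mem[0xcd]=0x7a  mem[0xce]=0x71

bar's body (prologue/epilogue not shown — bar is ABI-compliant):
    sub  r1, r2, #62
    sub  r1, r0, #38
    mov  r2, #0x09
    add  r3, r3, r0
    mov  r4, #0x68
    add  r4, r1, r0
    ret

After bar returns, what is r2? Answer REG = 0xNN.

prologue: push r1 → mem[0xce]=0x0a, sp=0xce
prologue: push r2 → mem[0xcd]=0x34, sp=0xcd
body[0] sub  r1, r2, #62 → r1=0xf6
body[1] sub  r1, r0, #38 → r1=0x41
body[2] mov  r2, #0x09 → r2=0x09
body[3] add  r3, r3, r0 → r3=0x0a
body[4] mov  r4, #0x68 → r4=0x68
body[5] add  r4, r1, r0 → r4=0xa8
epilogue: pop r2=0x34, sp=0xce
epilogue: pop r1=0x0a, sp=0xcf
r2 is callee-saved → restored

REG = 0x34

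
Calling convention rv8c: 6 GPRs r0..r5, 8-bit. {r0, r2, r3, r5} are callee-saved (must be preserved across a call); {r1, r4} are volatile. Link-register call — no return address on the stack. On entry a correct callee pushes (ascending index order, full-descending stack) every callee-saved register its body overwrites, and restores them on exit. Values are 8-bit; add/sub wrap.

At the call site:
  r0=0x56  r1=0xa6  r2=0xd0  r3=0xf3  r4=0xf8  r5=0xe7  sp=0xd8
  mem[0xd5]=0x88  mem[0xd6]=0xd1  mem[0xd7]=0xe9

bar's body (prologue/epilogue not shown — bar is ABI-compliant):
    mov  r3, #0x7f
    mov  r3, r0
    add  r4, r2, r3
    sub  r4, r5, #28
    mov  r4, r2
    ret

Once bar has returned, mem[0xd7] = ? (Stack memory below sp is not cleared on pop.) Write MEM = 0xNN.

prologue: push r3 -> mem[0xd7]=0xf3, sp=0xd7
body[0] mov  r3, #0x7f -> r3=0x7f
body[1] mov  r3, r0 -> r3=0x56
body[2] add  r4, r2, r3 -> r4=0x26
body[3] sub  r4, r5, #28 -> r4=0xcb
body[4] mov  r4, r2 -> r4=0xd0
epilogue: pop r3=0xf3, sp=0xd8
prologue pushed ['r3'] at ['0xd7']

MEM = 0xf3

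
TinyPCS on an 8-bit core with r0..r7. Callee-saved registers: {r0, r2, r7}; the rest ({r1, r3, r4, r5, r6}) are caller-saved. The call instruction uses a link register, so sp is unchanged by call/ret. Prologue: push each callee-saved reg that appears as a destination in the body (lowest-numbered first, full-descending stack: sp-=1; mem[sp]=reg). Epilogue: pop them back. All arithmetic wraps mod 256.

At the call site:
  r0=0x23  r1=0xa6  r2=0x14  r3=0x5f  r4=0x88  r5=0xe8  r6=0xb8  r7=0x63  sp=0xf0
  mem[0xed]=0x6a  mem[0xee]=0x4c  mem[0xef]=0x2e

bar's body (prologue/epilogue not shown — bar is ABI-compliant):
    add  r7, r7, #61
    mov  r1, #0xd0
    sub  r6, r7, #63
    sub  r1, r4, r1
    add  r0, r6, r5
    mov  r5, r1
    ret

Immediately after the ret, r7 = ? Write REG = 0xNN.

REG = 0x63

prologue: push r0 → mem[0xef]=0x23, sp=0xef
prologue: push r7 → mem[0xee]=0x63, sp=0xee
body[0] add  r7, r7, #61 → r7=0xa0
body[1] mov  r1, #0xd0 → r1=0xd0
body[2] sub  r6, r7, #63 → r6=0x61
body[3] sub  r1, r4, r1 → r1=0xb8
body[4] add  r0, r6, r5 → r0=0x49
body[5] mov  r5, r1 → r5=0xb8
epilogue: pop r7=0x63, sp=0xef
epilogue: pop r0=0x23, sp=0xf0
r7 is callee-saved → restored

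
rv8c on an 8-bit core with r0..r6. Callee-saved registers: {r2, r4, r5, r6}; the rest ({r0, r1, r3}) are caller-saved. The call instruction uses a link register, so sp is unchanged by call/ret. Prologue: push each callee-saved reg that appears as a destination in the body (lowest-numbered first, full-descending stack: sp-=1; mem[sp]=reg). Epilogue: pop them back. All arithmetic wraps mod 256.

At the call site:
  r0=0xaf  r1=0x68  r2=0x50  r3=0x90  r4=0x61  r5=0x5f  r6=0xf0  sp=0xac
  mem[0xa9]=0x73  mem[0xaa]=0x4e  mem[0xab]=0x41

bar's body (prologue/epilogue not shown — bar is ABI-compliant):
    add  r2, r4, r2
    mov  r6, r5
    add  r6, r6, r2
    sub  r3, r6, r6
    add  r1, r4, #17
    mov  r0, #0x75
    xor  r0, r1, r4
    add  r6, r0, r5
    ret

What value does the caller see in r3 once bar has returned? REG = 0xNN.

REG = 0x00

prologue: push r2 -> mem[0xab]=0x50, sp=0xab
prologue: push r6 -> mem[0xaa]=0xf0, sp=0xaa
body[0] add  r2, r4, r2 -> r2=0xb1
body[1] mov  r6, r5 -> r6=0x5f
body[2] add  r6, r6, r2 -> r6=0x10
body[3] sub  r3, r6, r6 -> r3=0x00
body[4] add  r1, r4, #17 -> r1=0x72
body[5] mov  r0, #0x75 -> r0=0x75
body[6] xor  r0, r1, r4 -> r0=0x13
body[7] add  r6, r0, r5 -> r6=0x72
epilogue: pop r6=0xf0, sp=0xab
epilogue: pop r2=0x50, sp=0xac
r3 is caller-saved -> body value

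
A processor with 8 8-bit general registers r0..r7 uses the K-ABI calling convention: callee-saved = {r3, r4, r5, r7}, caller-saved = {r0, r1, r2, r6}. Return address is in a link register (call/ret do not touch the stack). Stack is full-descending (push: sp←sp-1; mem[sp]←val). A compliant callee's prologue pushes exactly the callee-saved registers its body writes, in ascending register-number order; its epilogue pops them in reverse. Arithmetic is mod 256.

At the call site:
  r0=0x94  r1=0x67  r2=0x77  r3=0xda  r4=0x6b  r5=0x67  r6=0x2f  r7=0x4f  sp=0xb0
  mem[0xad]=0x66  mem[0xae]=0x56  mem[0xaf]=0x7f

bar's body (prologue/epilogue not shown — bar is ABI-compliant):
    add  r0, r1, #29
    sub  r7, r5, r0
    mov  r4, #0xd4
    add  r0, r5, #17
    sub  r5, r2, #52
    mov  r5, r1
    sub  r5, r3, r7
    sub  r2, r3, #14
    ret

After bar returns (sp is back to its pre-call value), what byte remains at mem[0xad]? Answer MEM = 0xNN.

prologue: push r4 -> mem[0xaf]=0x6b, sp=0xaf
prologue: push r5 -> mem[0xae]=0x67, sp=0xae
prologue: push r7 -> mem[0xad]=0x4f, sp=0xad
body[0] add  r0, r1, #29 -> r0=0x84
body[1] sub  r7, r5, r0 -> r7=0xe3
body[2] mov  r4, #0xd4 -> r4=0xd4
body[3] add  r0, r5, #17 -> r0=0x78
body[4] sub  r5, r2, #52 -> r5=0x43
body[5] mov  r5, r1 -> r5=0x67
body[6] sub  r5, r3, r7 -> r5=0xf7
body[7] sub  r2, r3, #14 -> r2=0xcc
epilogue: pop r7=0x4f, sp=0xae
epilogue: pop r5=0x67, sp=0xaf
epilogue: pop r4=0x6b, sp=0xb0
prologue pushed ['r4', 'r5', 'r7'] at ['0xaf', '0xae', '0xad']

MEM = 0x4f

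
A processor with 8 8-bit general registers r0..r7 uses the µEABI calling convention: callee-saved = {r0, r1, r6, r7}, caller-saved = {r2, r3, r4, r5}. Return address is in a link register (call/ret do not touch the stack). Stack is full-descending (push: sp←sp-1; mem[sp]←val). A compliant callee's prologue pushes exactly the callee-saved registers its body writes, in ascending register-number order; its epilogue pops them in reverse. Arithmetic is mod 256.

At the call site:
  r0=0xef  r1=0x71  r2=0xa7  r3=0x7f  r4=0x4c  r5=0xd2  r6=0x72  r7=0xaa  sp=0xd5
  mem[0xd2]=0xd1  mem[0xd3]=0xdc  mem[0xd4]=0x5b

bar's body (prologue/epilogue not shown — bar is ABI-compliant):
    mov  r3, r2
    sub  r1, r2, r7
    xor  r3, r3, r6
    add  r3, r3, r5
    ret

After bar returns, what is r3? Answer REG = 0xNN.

prologue: push r1 -> mem[0xd4]=0x71, sp=0xd4
body[0] mov  r3, r2 -> r3=0xa7
body[1] sub  r1, r2, r7 -> r1=0xfd
body[2] xor  r3, r3, r6 -> r3=0xd5
body[3] add  r3, r3, r5 -> r3=0xa7
epilogue: pop r1=0x71, sp=0xd5
r3 is caller-saved -> body value

REG = 0xa7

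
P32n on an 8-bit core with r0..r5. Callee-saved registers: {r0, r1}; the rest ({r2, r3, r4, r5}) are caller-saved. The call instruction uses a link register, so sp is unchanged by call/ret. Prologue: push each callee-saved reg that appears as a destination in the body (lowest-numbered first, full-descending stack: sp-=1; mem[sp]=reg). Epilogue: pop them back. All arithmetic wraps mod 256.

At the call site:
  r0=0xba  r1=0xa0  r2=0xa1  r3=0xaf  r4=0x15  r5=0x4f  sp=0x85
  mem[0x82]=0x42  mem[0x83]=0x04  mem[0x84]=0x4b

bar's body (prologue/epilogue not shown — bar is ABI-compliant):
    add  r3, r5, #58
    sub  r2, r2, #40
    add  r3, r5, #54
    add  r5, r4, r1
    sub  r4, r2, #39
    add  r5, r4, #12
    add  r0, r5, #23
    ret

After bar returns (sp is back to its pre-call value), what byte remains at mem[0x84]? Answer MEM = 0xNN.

MEM = 0xba

prologue: push r0 -> mem[0x84]=0xba, sp=0x84
body[0] add  r3, r5, #58 -> r3=0x89
body[1] sub  r2, r2, #40 -> r2=0x79
body[2] add  r3, r5, #54 -> r3=0x85
body[3] add  r5, r4, r1 -> r5=0xb5
body[4] sub  r4, r2, #39 -> r4=0x52
body[5] add  r5, r4, #12 -> r5=0x5e
body[6] add  r0, r5, #23 -> r0=0x75
epilogue: pop r0=0xba, sp=0x85
prologue pushed ['r0'] at ['0x84']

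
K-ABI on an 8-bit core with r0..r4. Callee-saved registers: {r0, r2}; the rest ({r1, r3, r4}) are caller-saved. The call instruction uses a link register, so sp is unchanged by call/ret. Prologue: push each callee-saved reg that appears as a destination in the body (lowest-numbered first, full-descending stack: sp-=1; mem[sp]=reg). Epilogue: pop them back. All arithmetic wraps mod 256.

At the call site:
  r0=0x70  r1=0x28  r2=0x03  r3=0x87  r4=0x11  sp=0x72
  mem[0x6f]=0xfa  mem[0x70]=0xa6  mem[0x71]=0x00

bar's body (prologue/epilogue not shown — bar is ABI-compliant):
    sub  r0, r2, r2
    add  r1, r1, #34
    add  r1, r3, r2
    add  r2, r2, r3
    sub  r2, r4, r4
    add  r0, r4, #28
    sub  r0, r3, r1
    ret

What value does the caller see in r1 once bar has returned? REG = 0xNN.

prologue: push r0 → mem[0x71]=0x70, sp=0x71
prologue: push r2 → mem[0x70]=0x03, sp=0x70
body[0] sub  r0, r2, r2 → r0=0x00
body[1] add  r1, r1, #34 → r1=0x4a
body[2] add  r1, r3, r2 → r1=0x8a
body[3] add  r2, r2, r3 → r2=0x8a
body[4] sub  r2, r4, r4 → r2=0x00
body[5] add  r0, r4, #28 → r0=0x2d
body[6] sub  r0, r3, r1 → r0=0xfd
epilogue: pop r2=0x03, sp=0x71
epilogue: pop r0=0x70, sp=0x72
r1 is caller-saved → body value

REG = 0x8a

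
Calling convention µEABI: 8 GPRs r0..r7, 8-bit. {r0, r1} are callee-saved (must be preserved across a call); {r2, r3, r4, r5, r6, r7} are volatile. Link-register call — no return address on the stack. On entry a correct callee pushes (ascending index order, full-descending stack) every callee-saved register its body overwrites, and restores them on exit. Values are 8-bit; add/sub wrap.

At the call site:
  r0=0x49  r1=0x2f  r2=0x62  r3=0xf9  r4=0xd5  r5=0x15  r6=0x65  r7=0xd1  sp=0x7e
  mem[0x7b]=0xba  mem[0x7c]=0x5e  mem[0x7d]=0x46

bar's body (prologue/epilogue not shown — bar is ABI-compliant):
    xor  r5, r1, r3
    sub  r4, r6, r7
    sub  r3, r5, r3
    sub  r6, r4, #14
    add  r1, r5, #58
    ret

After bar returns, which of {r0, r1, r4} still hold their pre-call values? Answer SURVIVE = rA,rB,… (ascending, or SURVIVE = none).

SURVIVE = r0,r1

prologue: push r1 → mem[0x7d]=0x2f, sp=0x7d
body[0] xor  r5, r1, r3 → r5=0xd6
body[1] sub  r4, r6, r7 → r4=0x94
body[2] sub  r3, r5, r3 → r3=0xdd
body[3] sub  r6, r4, #14 → r6=0x86
body[4] add  r1, r5, #58 → r1=0x10
epilogue: pop r1=0x2f, sp=0x7e
r0: callee-saved, written=False
r1: callee-saved, written=True
r4: caller-saved, written=True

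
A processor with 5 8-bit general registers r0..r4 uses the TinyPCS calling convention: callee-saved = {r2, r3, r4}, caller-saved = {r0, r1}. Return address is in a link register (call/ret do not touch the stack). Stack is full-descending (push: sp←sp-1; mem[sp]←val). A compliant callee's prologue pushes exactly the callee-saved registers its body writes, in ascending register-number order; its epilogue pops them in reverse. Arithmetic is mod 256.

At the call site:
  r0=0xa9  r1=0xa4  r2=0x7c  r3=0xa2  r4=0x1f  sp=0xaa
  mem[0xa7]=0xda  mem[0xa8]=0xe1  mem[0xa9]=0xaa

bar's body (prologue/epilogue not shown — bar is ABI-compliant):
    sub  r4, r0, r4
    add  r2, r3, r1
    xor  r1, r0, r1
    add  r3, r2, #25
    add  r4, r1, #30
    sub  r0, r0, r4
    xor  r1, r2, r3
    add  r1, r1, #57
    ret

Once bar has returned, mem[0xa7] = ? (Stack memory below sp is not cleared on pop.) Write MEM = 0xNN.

MEM = 0x1f

prologue: push r2 → mem[0xa9]=0x7c, sp=0xa9
prologue: push r3 → mem[0xa8]=0xa2, sp=0xa8
prologue: push r4 → mem[0xa7]=0x1f, sp=0xa7
body[0] sub  r4, r0, r4 → r4=0x8a
body[1] add  r2, r3, r1 → r2=0x46
body[2] xor  r1, r0, r1 → r1=0x0d
body[3] add  r3, r2, #25 → r3=0x5f
body[4] add  r4, r1, #30 → r4=0x2b
body[5] sub  r0, r0, r4 → r0=0x7e
body[6] xor  r1, r2, r3 → r1=0x19
body[7] add  r1, r1, #57 → r1=0x52
epilogue: pop r4=0x1f, sp=0xa8
epilogue: pop r3=0xa2, sp=0xa9
epilogue: pop r2=0x7c, sp=0xaa
prologue pushed ['r2', 'r3', 'r4'] at ['0xa9', '0xa8', '0xa7']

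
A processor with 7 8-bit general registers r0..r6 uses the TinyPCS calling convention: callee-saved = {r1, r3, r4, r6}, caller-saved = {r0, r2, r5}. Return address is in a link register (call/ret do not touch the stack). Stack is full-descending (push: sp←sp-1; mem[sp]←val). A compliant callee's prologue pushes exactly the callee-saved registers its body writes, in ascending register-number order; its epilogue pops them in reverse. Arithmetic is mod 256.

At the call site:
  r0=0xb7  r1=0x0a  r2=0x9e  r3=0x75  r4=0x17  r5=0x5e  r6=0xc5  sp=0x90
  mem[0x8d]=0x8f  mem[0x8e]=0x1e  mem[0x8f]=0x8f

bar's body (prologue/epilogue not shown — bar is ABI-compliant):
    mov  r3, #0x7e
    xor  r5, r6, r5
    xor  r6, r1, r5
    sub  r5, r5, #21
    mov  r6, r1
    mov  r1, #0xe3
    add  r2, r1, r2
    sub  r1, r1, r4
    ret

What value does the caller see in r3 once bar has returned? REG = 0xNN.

REG = 0x75

prologue: push r1 → mem[0x8f]=0x0a, sp=0x8f
prologue: push r3 → mem[0x8e]=0x75, sp=0x8e
prologue: push r6 → mem[0x8d]=0xc5, sp=0x8d
body[0] mov  r3, #0x7e → r3=0x7e
body[1] xor  r5, r6, r5 → r5=0x9b
body[2] xor  r6, r1, r5 → r6=0x91
body[3] sub  r5, r5, #21 → r5=0x86
body[4] mov  r6, r1 → r6=0x0a
body[5] mov  r1, #0xe3 → r1=0xe3
body[6] add  r2, r1, r2 → r2=0x81
body[7] sub  r1, r1, r4 → r1=0xcc
epilogue: pop r6=0xc5, sp=0x8e
epilogue: pop r3=0x75, sp=0x8f
epilogue: pop r1=0x0a, sp=0x90
r3 is callee-saved → restored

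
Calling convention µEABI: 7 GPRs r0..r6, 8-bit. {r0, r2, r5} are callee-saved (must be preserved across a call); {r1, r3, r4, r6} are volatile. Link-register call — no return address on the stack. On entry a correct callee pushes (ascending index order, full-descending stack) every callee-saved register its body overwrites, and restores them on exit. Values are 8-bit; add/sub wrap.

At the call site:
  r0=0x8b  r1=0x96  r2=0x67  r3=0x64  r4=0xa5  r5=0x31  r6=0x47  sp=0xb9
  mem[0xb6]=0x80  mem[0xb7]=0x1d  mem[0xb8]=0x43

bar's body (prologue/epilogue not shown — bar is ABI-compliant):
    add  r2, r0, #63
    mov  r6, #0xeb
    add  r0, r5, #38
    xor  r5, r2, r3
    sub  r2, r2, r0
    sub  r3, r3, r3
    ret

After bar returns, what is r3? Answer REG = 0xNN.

prologue: push r0 → mem[0xb8]=0x8b, sp=0xb8
prologue: push r2 → mem[0xb7]=0x67, sp=0xb7
prologue: push r5 → mem[0xb6]=0x31, sp=0xb6
body[0] add  r2, r0, #63 → r2=0xca
body[1] mov  r6, #0xeb → r6=0xeb
body[2] add  r0, r5, #38 → r0=0x57
body[3] xor  r5, r2, r3 → r5=0xae
body[4] sub  r2, r2, r0 → r2=0x73
body[5] sub  r3, r3, r3 → r3=0x00
epilogue: pop r5=0x31, sp=0xb7
epilogue: pop r2=0x67, sp=0xb8
epilogue: pop r0=0x8b, sp=0xb9
r3 is caller-saved → body value

REG = 0x00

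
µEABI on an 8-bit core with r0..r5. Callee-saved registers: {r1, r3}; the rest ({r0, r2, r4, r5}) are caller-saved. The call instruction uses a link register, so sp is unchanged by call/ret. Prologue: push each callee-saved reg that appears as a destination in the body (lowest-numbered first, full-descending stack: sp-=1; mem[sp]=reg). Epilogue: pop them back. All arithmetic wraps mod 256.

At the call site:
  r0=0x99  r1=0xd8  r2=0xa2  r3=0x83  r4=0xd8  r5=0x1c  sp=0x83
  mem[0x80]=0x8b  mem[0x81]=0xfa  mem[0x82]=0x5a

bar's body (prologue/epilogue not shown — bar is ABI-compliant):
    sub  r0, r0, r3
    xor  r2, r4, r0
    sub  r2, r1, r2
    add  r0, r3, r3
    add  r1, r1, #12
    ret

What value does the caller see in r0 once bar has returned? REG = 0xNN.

prologue: push r1 → mem[0x82]=0xd8, sp=0x82
body[0] sub  r0, r0, r3 → r0=0x16
body[1] xor  r2, r4, r0 → r2=0xce
body[2] sub  r2, r1, r2 → r2=0x0a
body[3] add  r0, r3, r3 → r0=0x06
body[4] add  r1, r1, #12 → r1=0xe4
epilogue: pop r1=0xd8, sp=0x83
r0 is caller-saved → body value

REG = 0x06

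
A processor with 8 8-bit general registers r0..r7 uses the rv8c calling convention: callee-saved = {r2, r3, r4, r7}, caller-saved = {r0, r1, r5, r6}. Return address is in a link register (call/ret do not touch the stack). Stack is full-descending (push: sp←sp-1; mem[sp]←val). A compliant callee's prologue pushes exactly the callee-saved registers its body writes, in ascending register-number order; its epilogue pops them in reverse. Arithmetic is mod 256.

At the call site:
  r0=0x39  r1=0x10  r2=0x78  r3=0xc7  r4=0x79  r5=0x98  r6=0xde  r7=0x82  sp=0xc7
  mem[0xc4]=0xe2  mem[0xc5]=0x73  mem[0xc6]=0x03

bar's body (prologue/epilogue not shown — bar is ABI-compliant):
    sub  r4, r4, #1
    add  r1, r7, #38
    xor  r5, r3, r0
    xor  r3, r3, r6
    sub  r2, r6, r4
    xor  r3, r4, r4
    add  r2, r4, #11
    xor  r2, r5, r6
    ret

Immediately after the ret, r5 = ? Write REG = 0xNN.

REG = 0xfe

prologue: push r2 -> mem[0xc6]=0x78, sp=0xc6
prologue: push r3 -> mem[0xc5]=0xc7, sp=0xc5
prologue: push r4 -> mem[0xc4]=0x79, sp=0xc4
body[0] sub  r4, r4, #1 -> r4=0x78
body[1] add  r1, r7, #38 -> r1=0xa8
body[2] xor  r5, r3, r0 -> r5=0xfe
body[3] xor  r3, r3, r6 -> r3=0x19
body[4] sub  r2, r6, r4 -> r2=0x66
body[5] xor  r3, r4, r4 -> r3=0x00
body[6] add  r2, r4, #11 -> r2=0x83
body[7] xor  r2, r5, r6 -> r2=0x20
epilogue: pop r4=0x79, sp=0xc5
epilogue: pop r3=0xc7, sp=0xc6
epilogue: pop r2=0x78, sp=0xc7
r5 is caller-saved -> body value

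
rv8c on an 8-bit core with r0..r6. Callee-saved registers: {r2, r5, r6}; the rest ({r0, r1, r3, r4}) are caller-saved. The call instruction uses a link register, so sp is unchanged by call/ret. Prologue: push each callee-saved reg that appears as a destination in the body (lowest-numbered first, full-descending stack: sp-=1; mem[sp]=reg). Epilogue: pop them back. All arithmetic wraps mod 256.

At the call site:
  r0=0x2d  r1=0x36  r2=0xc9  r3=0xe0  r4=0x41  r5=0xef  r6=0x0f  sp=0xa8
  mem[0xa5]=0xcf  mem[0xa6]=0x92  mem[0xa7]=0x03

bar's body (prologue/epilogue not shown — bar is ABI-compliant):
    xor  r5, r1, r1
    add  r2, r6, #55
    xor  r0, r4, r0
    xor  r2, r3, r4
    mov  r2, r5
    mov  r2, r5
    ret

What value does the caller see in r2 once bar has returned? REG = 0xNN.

prologue: push r2 → mem[0xa7]=0xc9, sp=0xa7
prologue: push r5 → mem[0xa6]=0xef, sp=0xa6
body[0] xor  r5, r1, r1 → r5=0x00
body[1] add  r2, r6, #55 → r2=0x46
body[2] xor  r0, r4, r0 → r0=0x6c
body[3] xor  r2, r3, r4 → r2=0xa1
body[4] mov  r2, r5 → r2=0x00
body[5] mov  r2, r5 → r2=0x00
epilogue: pop r5=0xef, sp=0xa7
epilogue: pop r2=0xc9, sp=0xa8
r2 is callee-saved → restored

REG = 0xc9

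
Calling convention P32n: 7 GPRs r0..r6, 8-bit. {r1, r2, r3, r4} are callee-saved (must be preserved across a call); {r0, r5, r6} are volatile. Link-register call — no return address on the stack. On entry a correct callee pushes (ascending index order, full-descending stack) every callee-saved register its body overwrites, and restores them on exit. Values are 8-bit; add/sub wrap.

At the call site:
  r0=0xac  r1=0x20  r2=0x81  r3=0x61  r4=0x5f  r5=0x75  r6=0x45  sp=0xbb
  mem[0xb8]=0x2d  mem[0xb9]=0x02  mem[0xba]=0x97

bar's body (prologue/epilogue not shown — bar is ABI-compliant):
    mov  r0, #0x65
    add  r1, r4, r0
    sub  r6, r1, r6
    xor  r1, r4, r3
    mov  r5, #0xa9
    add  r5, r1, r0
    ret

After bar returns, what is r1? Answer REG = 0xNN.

REG = 0x20

prologue: push r1 → mem[0xba]=0x20, sp=0xba
body[0] mov  r0, #0x65 → r0=0x65
body[1] add  r1, r4, r0 → r1=0xc4
body[2] sub  r6, r1, r6 → r6=0x7f
body[3] xor  r1, r4, r3 → r1=0x3e
body[4] mov  r5, #0xa9 → r5=0xa9
body[5] add  r5, r1, r0 → r5=0xa3
epilogue: pop r1=0x20, sp=0xbb
r1 is callee-saved → restored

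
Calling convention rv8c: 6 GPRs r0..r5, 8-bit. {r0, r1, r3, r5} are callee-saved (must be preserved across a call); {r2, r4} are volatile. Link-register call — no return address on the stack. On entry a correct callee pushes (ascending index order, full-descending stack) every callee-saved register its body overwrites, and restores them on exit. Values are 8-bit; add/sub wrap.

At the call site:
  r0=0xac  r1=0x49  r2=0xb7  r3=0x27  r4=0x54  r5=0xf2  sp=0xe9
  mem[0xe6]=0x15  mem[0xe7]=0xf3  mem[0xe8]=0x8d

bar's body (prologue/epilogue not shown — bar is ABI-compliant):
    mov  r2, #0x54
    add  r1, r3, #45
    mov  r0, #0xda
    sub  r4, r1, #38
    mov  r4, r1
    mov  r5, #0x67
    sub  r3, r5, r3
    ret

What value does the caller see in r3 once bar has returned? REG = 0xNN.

REG = 0x27

prologue: push r0 -> mem[0xe8]=0xac, sp=0xe8
prologue: push r1 -> mem[0xe7]=0x49, sp=0xe7
prologue: push r3 -> mem[0xe6]=0x27, sp=0xe6
prologue: push r5 -> mem[0xe5]=0xf2, sp=0xe5
body[0] mov  r2, #0x54 -> r2=0x54
body[1] add  r1, r3, #45 -> r1=0x54
body[2] mov  r0, #0xda -> r0=0xda
body[3] sub  r4, r1, #38 -> r4=0x2e
body[4] mov  r4, r1 -> r4=0x54
body[5] mov  r5, #0x67 -> r5=0x67
body[6] sub  r3, r5, r3 -> r3=0x40
epilogue: pop r5=0xf2, sp=0xe6
epilogue: pop r3=0x27, sp=0xe7
epilogue: pop r1=0x49, sp=0xe8
epilogue: pop r0=0xac, sp=0xe9
r3 is callee-saved -> restored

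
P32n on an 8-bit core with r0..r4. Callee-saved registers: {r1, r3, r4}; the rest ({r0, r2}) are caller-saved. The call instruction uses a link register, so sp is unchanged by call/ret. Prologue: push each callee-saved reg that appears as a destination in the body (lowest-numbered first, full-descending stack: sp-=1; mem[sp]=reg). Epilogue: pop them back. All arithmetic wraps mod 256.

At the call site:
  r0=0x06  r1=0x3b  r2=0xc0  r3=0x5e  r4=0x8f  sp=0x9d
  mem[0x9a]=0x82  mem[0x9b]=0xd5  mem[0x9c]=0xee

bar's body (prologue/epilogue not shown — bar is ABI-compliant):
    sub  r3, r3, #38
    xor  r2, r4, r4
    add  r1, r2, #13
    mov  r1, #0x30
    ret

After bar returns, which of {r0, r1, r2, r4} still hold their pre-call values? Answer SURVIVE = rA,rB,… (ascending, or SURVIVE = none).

prologue: push r1 -> mem[0x9c]=0x3b, sp=0x9c
prologue: push r3 -> mem[0x9b]=0x5e, sp=0x9b
body[0] sub  r3, r3, #38 -> r3=0x38
body[1] xor  r2, r4, r4 -> r2=0x00
body[2] add  r1, r2, #13 -> r1=0x0d
body[3] mov  r1, #0x30 -> r1=0x30
epilogue: pop r3=0x5e, sp=0x9c
epilogue: pop r1=0x3b, sp=0x9d
r0: caller-saved, written=False
r1: callee-saved, written=True
r2: caller-saved, written=True
r4: callee-saved, written=False

SURVIVE = r0,r1,r4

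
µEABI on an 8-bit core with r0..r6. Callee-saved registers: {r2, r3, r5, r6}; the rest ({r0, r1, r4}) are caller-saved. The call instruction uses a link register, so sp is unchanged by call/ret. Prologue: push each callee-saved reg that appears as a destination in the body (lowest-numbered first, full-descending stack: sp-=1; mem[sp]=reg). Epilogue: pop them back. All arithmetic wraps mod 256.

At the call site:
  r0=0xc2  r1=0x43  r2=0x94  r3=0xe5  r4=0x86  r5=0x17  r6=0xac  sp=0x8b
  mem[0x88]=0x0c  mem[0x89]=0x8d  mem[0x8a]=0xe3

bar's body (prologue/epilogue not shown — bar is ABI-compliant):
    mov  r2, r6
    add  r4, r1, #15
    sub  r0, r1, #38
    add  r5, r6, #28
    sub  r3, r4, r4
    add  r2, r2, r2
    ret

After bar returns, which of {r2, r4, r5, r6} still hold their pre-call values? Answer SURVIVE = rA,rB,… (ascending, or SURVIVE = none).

SURVIVE = r2,r5,r6

prologue: push r2 → mem[0x8a]=0x94, sp=0x8a
prologue: push r3 → mem[0x89]=0xe5, sp=0x89
prologue: push r5 → mem[0x88]=0x17, sp=0x88
body[0] mov  r2, r6 → r2=0xac
body[1] add  r4, r1, #15 → r4=0x52
body[2] sub  r0, r1, #38 → r0=0x1d
body[3] add  r5, r6, #28 → r5=0xc8
body[4] sub  r3, r4, r4 → r3=0x00
body[5] add  r2, r2, r2 → r2=0x58
epilogue: pop r5=0x17, sp=0x89
epilogue: pop r3=0xe5, sp=0x8a
epilogue: pop r2=0x94, sp=0x8b
r2: callee-saved, written=True
r4: caller-saved, written=True
r5: callee-saved, written=True
r6: callee-saved, written=False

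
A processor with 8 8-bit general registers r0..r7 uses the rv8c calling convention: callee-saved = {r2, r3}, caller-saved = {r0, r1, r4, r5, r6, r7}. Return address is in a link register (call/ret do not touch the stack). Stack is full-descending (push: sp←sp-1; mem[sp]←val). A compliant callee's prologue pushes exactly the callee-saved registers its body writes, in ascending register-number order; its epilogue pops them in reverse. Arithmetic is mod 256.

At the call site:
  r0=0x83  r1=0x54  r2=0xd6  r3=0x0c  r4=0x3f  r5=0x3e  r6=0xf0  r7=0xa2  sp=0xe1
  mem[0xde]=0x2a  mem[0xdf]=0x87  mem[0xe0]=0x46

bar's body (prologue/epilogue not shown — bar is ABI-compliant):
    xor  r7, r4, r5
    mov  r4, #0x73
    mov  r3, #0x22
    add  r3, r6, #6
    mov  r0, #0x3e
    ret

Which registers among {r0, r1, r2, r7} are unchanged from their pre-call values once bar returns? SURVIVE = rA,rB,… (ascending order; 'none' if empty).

SURVIVE = r1,r2

prologue: push r3 -> mem[0xe0]=0x0c, sp=0xe0
body[0] xor  r7, r4, r5 -> r7=0x01
body[1] mov  r4, #0x73 -> r4=0x73
body[2] mov  r3, #0x22 -> r3=0x22
body[3] add  r3, r6, #6 -> r3=0xf6
body[4] mov  r0, #0x3e -> r0=0x3e
epilogue: pop r3=0x0c, sp=0xe1
r0: caller-saved, written=True
r1: caller-saved, written=False
r2: callee-saved, written=False
r7: caller-saved, written=True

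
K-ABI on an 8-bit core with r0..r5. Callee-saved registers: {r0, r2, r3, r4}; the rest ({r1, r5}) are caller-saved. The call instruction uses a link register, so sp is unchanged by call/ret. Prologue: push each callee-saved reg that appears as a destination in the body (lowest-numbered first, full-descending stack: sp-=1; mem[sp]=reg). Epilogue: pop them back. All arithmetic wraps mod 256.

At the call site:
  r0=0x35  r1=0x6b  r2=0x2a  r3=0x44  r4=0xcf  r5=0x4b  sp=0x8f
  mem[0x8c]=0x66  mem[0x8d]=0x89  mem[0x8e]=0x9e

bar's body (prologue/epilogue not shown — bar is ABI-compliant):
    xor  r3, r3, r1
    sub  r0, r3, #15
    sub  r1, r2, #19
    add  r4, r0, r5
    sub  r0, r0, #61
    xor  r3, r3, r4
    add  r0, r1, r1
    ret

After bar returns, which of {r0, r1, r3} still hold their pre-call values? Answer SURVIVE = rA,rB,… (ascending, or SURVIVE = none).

SURVIVE = r0,r3

prologue: push r0 -> mem[0x8e]=0x35, sp=0x8e
prologue: push r3 -> mem[0x8d]=0x44, sp=0x8d
prologue: push r4 -> mem[0x8c]=0xcf, sp=0x8c
body[0] xor  r3, r3, r1 -> r3=0x2f
body[1] sub  r0, r3, #15 -> r0=0x20
body[2] sub  r1, r2, #19 -> r1=0x17
body[3] add  r4, r0, r5 -> r4=0x6b
body[4] sub  r0, r0, #61 -> r0=0xe3
body[5] xor  r3, r3, r4 -> r3=0x44
body[6] add  r0, r1, r1 -> r0=0x2e
epilogue: pop r4=0xcf, sp=0x8d
epilogue: pop r3=0x44, sp=0x8e
epilogue: pop r0=0x35, sp=0x8f
r0: callee-saved, written=True
r1: caller-saved, written=True
r3: callee-saved, written=True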